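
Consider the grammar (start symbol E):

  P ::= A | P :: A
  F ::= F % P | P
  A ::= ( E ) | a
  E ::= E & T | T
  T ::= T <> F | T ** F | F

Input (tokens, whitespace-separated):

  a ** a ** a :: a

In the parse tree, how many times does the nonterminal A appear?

4

[E [T [T [T [F [P [A a]]]] ** [F [P [A a]]]] ** [F [P [P [A a]] :: [A a]]]]]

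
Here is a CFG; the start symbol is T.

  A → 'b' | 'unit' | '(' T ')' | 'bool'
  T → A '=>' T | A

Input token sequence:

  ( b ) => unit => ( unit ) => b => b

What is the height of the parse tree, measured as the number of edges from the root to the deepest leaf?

6

[T [A ( [T [A b]] )] => [T [A unit] => [T [A ( [T [A unit]] )] => [T [A b] => [T [A b]]]]]]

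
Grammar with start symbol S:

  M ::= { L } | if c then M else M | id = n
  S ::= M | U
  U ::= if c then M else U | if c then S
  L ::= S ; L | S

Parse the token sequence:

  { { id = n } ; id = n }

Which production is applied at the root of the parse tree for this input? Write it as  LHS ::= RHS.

[S [M { [L [S [M { [L [S [M id = n]]] }]] ; [L [S [M id = n]]]] }]]

S ::= M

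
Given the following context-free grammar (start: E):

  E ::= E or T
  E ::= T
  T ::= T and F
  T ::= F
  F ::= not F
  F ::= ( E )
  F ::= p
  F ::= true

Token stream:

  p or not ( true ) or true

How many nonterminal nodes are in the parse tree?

13

[E [E [E [T [F p]]] or [T [F not [F ( [E [T [F true]]] )]]]] or [T [F true]]]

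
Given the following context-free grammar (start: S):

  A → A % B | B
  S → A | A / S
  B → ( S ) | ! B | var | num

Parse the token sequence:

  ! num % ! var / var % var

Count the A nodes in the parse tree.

[S [A [A [B ! [B num]]] % [B ! [B var]]] / [S [A [A [B var]] % [B var]]]]

4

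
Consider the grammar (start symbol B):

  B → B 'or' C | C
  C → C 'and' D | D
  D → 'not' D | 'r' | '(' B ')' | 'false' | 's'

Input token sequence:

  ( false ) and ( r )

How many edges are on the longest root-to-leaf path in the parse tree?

7

[B [C [C [D ( [B [C [D false]]] )]] and [D ( [B [C [D r]]] )]]]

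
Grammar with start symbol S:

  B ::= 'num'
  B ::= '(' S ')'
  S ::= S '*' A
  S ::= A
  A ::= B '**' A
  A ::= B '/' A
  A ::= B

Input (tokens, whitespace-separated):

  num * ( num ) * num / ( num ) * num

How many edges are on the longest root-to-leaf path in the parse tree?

[S [S [S [S [A [B num]]] * [A [B ( [S [A [B num]]] )]]] * [A [B num] / [A [B ( [S [A [B num]]] )]]]] * [A [B num]]]

8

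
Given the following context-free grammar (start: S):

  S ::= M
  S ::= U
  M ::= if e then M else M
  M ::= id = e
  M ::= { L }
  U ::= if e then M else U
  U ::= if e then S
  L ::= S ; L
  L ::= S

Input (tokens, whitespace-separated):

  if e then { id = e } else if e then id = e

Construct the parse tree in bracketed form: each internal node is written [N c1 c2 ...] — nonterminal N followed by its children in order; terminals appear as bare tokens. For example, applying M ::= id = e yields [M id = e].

S
U
if e then M else U
if e then { L } else U
if e then { S } else U
if e then { M } else U
if e then { id = e } else U
if e then { id = e } else if e then S
if e then { id = e } else if e then M
if e then { id = e } else if e then id = e

[S [U if e then [M { [L [S [M id = e]]] }] else [U if e then [S [M id = e]]]]]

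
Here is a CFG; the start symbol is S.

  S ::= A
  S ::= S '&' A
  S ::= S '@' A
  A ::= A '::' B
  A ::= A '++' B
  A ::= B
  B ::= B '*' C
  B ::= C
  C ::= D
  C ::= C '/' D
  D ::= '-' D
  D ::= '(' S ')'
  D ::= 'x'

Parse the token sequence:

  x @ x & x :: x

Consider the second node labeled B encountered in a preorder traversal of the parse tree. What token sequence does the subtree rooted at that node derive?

x

[S [S [S [A [B [C [D x]]]]] @ [A [B [C [D x]]]]] & [A [A [B [C [D x]]]] :: [B [C [D x]]]]]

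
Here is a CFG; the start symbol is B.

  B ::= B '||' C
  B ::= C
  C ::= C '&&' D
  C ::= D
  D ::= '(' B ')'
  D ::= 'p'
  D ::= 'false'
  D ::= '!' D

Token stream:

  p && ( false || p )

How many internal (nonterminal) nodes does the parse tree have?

11

[B [C [C [D p]] && [D ( [B [B [C [D false]]] || [C [D p]]] )]]]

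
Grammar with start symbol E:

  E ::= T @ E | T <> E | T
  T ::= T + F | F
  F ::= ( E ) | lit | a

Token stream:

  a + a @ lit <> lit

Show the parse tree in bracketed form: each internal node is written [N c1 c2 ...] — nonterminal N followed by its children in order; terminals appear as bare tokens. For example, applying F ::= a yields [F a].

E
T @ E
T + F @ E
F + F @ E
a + F @ E
a + a @ E
a + a @ T <> E
a + a @ F <> E
a + a @ lit <> E
a + a @ lit <> T
a + a @ lit <> F
a + a @ lit <> lit

[E [T [T [F a]] + [F a]] @ [E [T [F lit]] <> [E [T [F lit]]]]]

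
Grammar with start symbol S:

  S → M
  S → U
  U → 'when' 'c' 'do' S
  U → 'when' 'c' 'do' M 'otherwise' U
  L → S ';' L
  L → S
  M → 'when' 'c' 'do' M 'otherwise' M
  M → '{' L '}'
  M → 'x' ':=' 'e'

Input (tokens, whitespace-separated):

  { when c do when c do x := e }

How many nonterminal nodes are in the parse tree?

9

[S [M { [L [S [U when c do [S [U when c do [S [M x := e]]]]]]] }]]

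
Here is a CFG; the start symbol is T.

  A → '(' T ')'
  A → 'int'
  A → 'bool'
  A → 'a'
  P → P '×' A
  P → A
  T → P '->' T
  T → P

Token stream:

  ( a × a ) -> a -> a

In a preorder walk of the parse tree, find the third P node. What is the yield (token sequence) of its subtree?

a

[T [P [A ( [T [P [P [A a]] × [A a]]] )]] -> [T [P [A a]] -> [T [P [A a]]]]]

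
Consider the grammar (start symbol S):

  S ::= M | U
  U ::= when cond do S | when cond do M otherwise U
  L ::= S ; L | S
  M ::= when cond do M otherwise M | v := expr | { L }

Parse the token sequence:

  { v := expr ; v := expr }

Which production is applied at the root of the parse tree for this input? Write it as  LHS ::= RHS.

S ::= M

[S [M { [L [S [M v := expr]] ; [L [S [M v := expr]]]] }]]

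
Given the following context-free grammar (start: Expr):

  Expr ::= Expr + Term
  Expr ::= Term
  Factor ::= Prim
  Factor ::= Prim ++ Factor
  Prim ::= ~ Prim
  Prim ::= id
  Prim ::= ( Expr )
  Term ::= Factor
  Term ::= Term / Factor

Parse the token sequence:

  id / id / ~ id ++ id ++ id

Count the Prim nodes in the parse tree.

[Expr [Term [Term [Term [Factor [Prim id]]] / [Factor [Prim id]]] / [Factor [Prim ~ [Prim id]] ++ [Factor [Prim id] ++ [Factor [Prim id]]]]]]

6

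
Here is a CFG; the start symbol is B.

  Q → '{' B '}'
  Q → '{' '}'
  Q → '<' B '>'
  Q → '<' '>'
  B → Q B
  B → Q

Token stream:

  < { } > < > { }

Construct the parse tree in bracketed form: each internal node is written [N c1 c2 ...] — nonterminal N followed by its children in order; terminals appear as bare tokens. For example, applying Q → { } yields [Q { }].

B
Q B
< B > B
< Q > B
< { } > B
< { } > Q B
< { } > < > B
< { } > < > Q
< { } > < > { }

[B [Q < [B [Q { }]] >] [B [Q < >] [B [Q { }]]]]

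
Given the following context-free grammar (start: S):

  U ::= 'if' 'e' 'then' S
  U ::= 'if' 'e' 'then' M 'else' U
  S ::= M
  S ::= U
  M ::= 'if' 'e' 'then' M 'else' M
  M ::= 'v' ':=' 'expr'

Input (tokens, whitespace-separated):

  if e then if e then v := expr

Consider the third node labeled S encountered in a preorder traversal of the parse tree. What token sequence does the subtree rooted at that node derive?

[S [U if e then [S [U if e then [S [M v := expr]]]]]]

v := expr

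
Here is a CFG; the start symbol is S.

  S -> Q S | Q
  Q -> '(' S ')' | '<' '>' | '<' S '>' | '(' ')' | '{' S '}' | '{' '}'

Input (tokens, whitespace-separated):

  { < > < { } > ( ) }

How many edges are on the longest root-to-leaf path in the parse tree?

7

[S [Q { [S [Q < >] [S [Q < [S [Q { }]] >] [S [Q ( )]]]] }]]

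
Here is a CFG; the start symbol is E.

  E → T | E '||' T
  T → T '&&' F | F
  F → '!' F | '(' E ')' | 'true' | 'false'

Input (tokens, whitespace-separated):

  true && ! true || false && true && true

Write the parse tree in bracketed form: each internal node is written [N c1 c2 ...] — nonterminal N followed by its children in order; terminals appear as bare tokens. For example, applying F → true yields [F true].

E
E || T
T || T
T && F || T
F && F || T
true && F || T
true && ! F || T
true && ! true || T
true && ! true || T && F
true && ! true || T && F && F
true && ! true || F && F && F
true && ! true || false && F && F
true && ! true || false && true && F
true && ! true || false && true && true

[E [E [T [T [F true]] && [F ! [F true]]]] || [T [T [T [F false]] && [F true]] && [F true]]]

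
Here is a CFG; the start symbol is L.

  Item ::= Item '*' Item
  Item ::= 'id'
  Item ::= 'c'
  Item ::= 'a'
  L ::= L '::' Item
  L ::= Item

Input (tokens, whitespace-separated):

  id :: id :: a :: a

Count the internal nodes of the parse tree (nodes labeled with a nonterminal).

8

[L [L [L [L [Item id]] :: [Item id]] :: [Item a]] :: [Item a]]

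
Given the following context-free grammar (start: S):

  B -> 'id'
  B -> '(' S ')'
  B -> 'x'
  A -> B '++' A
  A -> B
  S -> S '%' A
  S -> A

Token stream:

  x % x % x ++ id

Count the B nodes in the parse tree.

[S [S [S [A [B x]]] % [A [B x]]] % [A [B x] ++ [A [B id]]]]

4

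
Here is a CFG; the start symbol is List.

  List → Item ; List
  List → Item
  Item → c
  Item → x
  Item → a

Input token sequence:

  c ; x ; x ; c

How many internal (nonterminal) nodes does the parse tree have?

[List [Item c] ; [List [Item x] ; [List [Item x] ; [List [Item c]]]]]

8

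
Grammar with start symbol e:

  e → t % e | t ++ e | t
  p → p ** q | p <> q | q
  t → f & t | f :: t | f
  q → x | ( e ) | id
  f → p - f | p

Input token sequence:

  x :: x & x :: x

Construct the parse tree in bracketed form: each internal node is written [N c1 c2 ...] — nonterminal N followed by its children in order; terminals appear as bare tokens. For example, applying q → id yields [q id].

[e [t [f [p [q x]]] :: [t [f [p [q x]]] & [t [f [p [q x]]] :: [t [f [p [q x]]]]]]]]

e
t
f :: t
p :: t
q :: t
x :: t
x :: f & t
x :: p & t
x :: q & t
x :: x & t
x :: x & f :: t
x :: x & p :: t
x :: x & q :: t
x :: x & x :: t
x :: x & x :: f
x :: x & x :: p
x :: x & x :: q
x :: x & x :: x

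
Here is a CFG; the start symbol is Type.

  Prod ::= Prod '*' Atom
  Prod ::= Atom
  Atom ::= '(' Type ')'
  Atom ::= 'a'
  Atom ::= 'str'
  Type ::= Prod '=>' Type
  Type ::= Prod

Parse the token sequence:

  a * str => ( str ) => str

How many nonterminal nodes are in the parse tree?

[Type [Prod [Prod [Atom a]] * [Atom str]] => [Type [Prod [Atom ( [Type [Prod [Atom str]]] )]] => [Type [Prod [Atom str]]]]]

14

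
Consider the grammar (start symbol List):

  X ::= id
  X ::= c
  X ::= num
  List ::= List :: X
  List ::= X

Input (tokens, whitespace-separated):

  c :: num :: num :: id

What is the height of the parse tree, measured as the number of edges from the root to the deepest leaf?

[List [List [List [List [X c]] :: [X num]] :: [X num]] :: [X id]]

5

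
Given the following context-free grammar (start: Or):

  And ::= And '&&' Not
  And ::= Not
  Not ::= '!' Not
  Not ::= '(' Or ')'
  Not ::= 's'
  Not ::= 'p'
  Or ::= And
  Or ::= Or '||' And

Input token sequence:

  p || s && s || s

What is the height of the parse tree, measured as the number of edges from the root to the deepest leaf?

[Or [Or [Or [And [Not p]]] || [And [And [Not s]] && [Not s]]] || [And [Not s]]]

5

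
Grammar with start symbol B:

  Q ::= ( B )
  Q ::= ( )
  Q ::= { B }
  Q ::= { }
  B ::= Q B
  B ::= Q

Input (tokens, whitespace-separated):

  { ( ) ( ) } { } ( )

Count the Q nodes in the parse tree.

5

[B [Q { [B [Q ( )] [B [Q ( )]]] }] [B [Q { }] [B [Q ( )]]]]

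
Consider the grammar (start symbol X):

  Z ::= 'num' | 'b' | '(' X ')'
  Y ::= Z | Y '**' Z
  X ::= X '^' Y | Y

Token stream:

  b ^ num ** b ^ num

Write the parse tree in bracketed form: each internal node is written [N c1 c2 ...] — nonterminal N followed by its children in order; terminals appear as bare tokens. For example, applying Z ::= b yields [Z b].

X
X ^ Y
X ^ Y ^ Y
Y ^ Y ^ Y
Z ^ Y ^ Y
b ^ Y ^ Y
b ^ Y ** Z ^ Y
b ^ Z ** Z ^ Y
b ^ num ** Z ^ Y
b ^ num ** b ^ Y
b ^ num ** b ^ Z
b ^ num ** b ^ num

[X [X [X [Y [Z b]]] ^ [Y [Y [Z num]] ** [Z b]]] ^ [Y [Z num]]]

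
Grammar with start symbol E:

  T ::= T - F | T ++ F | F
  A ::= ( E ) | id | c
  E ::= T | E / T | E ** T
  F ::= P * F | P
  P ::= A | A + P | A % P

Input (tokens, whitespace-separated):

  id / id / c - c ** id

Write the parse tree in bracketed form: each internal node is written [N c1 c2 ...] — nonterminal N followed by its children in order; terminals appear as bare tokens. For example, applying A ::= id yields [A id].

[E [E [E [E [T [F [P [A id]]]]] / [T [F [P [A id]]]]] / [T [T [F [P [A c]]]] - [F [P [A c]]]]] ** [T [F [P [A id]]]]]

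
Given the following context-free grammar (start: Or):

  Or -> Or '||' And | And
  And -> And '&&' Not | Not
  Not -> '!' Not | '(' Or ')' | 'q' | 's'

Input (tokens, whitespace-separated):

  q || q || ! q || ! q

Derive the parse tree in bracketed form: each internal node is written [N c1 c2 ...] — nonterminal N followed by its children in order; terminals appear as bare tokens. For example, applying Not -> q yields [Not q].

Or
Or || And
Or || And || And
Or || And || And || And
And || And || And || And
Not || And || And || And
q || And || And || And
q || Not || And || And
q || q || And || And
q || q || Not || And
q || q || ! Not || And
q || q || ! q || And
q || q || ! q || Not
q || q || ! q || ! Not
q || q || ! q || ! q

[Or [Or [Or [Or [And [Not q]]] || [And [Not q]]] || [And [Not ! [Not q]]]] || [And [Not ! [Not q]]]]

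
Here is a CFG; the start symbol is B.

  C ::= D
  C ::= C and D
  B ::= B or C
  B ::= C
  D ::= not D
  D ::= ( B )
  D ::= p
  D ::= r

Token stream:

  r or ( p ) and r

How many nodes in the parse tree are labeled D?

[B [B [C [D r]]] or [C [C [D ( [B [C [D p]]] )]] and [D r]]]

4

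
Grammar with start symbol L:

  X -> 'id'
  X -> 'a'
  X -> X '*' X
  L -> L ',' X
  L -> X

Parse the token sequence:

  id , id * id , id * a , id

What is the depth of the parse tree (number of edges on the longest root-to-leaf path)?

[L [L [L [L [X id]] , [X [X id] * [X id]]] , [X [X id] * [X a]]] , [X id]]

5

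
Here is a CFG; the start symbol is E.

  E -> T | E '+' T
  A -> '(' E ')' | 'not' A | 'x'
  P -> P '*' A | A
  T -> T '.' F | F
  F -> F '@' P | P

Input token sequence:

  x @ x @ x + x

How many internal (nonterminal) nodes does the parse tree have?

[E [E [T [F [F [F [P [A x]]] @ [P [A x]]] @ [P [A x]]]]] + [T [F [P [A x]]]]]

16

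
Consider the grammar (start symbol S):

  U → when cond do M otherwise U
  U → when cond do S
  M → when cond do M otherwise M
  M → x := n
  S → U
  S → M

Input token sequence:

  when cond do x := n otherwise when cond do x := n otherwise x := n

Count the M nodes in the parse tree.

[S [M when cond do [M x := n] otherwise [M when cond do [M x := n] otherwise [M x := n]]]]

5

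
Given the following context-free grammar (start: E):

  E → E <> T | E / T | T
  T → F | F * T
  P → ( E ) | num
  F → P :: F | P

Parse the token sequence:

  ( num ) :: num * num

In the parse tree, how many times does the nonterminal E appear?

2

[E [T [F [P ( [E [T [F [P num]]]] )] :: [F [P num]]] * [T [F [P num]]]]]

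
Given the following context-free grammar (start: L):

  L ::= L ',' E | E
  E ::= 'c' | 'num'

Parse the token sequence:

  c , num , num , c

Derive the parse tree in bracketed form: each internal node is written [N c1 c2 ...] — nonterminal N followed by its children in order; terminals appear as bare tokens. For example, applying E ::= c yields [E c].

L
L , E
L , E , E
L , E , E , E
E , E , E , E
c , E , E , E
c , num , E , E
c , num , num , E
c , num , num , c

[L [L [L [L [E c]] , [E num]] , [E num]] , [E c]]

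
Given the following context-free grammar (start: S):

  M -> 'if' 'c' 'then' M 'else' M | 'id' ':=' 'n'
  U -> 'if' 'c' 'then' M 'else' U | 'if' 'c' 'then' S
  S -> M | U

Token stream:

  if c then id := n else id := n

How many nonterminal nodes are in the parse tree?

[S [M if c then [M id := n] else [M id := n]]]

4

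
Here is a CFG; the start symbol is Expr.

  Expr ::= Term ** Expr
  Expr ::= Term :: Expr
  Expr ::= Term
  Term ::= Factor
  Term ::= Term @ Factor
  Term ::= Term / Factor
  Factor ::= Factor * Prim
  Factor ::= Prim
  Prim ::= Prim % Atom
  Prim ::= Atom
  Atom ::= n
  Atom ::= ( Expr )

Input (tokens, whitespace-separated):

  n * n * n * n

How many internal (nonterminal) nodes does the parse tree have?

[Expr [Term [Factor [Factor [Factor [Factor [Prim [Atom n]]] * [Prim [Atom n]]] * [Prim [Atom n]]] * [Prim [Atom n]]]]]

14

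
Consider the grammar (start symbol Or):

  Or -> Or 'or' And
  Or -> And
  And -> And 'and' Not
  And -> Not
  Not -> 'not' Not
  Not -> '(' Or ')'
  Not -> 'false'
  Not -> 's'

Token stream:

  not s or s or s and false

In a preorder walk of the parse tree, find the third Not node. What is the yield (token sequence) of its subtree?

[Or [Or [Or [And [Not not [Not s]]]] or [And [Not s]]] or [And [And [Not s]] and [Not false]]]

s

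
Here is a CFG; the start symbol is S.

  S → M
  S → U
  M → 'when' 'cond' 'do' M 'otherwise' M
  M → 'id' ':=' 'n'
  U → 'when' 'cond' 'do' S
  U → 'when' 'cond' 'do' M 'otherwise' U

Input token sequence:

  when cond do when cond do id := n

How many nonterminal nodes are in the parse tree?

[S [U when cond do [S [U when cond do [S [M id := n]]]]]]

6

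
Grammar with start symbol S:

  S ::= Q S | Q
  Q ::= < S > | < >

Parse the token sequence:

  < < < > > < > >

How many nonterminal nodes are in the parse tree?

8

[S [Q < [S [Q < [S [Q < >]] >] [S [Q < >]]] >]]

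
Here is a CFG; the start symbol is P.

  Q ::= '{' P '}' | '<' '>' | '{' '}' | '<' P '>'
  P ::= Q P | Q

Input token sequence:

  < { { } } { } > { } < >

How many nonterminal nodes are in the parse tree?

12

[P [Q < [P [Q { [P [Q { }]] }] [P [Q { }]]] >] [P [Q { }] [P [Q < >]]]]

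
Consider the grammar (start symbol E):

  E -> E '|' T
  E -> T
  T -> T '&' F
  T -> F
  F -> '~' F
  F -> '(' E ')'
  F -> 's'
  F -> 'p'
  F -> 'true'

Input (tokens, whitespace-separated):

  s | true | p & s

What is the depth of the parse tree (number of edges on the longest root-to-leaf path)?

5

[E [E [E [T [F s]]] | [T [F true]]] | [T [T [F p]] & [F s]]]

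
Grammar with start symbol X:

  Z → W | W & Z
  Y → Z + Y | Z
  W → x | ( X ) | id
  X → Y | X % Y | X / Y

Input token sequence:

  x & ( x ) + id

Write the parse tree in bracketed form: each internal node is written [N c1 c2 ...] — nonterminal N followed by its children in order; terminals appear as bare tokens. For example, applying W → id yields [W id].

X
Y
Z + Y
W & Z + Y
x & Z + Y
x & W + Y
x & ( X ) + Y
x & ( Y ) + Y
x & ( Z ) + Y
x & ( W ) + Y
x & ( x ) + Y
x & ( x ) + Z
x & ( x ) + W
x & ( x ) + id

[X [Y [Z [W x] & [Z [W ( [X [Y [Z [W x]]]] )]]] + [Y [Z [W id]]]]]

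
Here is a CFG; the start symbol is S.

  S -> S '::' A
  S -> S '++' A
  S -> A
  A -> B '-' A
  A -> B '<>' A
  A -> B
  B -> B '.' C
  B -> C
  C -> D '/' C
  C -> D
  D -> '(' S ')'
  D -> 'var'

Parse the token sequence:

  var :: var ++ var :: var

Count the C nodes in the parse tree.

4

[S [S [S [S [A [B [C [D var]]]]] :: [A [B [C [D var]]]]] ++ [A [B [C [D var]]]]] :: [A [B [C [D var]]]]]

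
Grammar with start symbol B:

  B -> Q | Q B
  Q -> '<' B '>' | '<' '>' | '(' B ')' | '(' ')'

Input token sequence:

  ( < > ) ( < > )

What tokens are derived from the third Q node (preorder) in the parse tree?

[B [Q ( [B [Q < >]] )] [B [Q ( [B [Q < >]] )]]]

( < > )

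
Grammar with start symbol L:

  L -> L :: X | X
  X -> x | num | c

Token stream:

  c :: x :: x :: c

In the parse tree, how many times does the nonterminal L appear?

4

[L [L [L [L [X c]] :: [X x]] :: [X x]] :: [X c]]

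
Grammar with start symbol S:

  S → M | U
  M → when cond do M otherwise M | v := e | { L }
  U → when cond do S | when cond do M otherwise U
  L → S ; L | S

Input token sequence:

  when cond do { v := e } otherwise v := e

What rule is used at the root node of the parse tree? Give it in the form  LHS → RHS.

[S [M when cond do [M { [L [S [M v := e]]] }] otherwise [M v := e]]]

S → M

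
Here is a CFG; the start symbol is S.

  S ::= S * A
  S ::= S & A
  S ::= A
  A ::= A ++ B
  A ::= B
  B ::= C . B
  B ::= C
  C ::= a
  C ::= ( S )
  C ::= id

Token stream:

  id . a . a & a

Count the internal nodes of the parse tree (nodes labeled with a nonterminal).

12

[S [S [A [B [C id] . [B [C a] . [B [C a]]]]]] & [A [B [C a]]]]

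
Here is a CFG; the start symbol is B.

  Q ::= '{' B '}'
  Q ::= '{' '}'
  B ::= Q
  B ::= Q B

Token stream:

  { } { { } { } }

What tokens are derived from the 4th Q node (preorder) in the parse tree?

[B [Q { }] [B [Q { [B [Q { }] [B [Q { }]]] }]]]

{ }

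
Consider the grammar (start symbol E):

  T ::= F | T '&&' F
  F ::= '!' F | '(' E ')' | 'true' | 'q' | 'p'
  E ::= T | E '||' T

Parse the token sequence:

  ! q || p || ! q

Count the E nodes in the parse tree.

3

[E [E [E [T [F ! [F q]]]] || [T [F p]]] || [T [F ! [F q]]]]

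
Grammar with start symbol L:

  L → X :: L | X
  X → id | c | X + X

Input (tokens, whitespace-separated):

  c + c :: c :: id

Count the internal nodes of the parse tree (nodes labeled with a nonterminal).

[L [X [X c] + [X c]] :: [L [X c] :: [L [X id]]]]

8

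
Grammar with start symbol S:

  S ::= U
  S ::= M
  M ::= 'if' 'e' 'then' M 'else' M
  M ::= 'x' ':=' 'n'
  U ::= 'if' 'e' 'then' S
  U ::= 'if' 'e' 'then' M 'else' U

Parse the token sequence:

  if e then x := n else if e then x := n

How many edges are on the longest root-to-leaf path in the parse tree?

5

[S [U if e then [M x := n] else [U if e then [S [M x := n]]]]]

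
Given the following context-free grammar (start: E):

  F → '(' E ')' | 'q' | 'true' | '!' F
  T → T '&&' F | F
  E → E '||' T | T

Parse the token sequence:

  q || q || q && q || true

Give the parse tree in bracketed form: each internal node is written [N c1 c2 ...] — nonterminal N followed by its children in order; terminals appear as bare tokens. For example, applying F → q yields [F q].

[E [E [E [E [T [F q]]] || [T [F q]]] || [T [T [F q]] && [F q]]] || [T [F true]]]

E
E || T
E || T || T
E || T || T || T
T || T || T || T
F || T || T || T
q || T || T || T
q || F || T || T
q || q || T || T
q || q || T && F || T
q || q || F && F || T
q || q || q && F || T
q || q || q && q || T
q || q || q && q || F
q || q || q && q || true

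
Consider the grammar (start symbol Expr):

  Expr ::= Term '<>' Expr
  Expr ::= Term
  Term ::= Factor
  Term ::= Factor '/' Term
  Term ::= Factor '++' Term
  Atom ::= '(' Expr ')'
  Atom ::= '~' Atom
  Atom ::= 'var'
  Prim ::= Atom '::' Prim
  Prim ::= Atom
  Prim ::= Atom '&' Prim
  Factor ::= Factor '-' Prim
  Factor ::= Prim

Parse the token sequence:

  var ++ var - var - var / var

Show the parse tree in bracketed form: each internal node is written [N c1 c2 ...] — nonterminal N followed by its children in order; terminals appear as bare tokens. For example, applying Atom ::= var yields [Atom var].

[Expr [Term [Factor [Prim [Atom var]]] ++ [Term [Factor [Factor [Factor [Prim [Atom var]]] - [Prim [Atom var]]] - [Prim [Atom var]]] / [Term [Factor [Prim [Atom var]]]]]]]

Expr
Term
Factor ++ Term
Prim ++ Term
Atom ++ Term
var ++ Term
var ++ Factor / Term
var ++ Factor - Prim / Term
var ++ Factor - Prim - Prim / Term
var ++ Prim - Prim - Prim / Term
var ++ Atom - Prim - Prim / Term
var ++ var - Prim - Prim / Term
var ++ var - Atom - Prim / Term
var ++ var - var - Prim / Term
var ++ var - var - Atom / Term
var ++ var - var - var / Term
var ++ var - var - var / Factor
var ++ var - var - var / Prim
var ++ var - var - var / Atom
var ++ var - var - var / var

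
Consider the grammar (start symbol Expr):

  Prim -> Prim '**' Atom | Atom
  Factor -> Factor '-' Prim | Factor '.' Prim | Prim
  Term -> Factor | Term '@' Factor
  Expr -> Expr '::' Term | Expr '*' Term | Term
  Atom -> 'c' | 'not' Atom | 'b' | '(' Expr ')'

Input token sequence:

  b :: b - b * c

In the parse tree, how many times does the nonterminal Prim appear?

[Expr [Expr [Expr [Term [Factor [Prim [Atom b]]]]] :: [Term [Factor [Factor [Prim [Atom b]]] - [Prim [Atom b]]]]] * [Term [Factor [Prim [Atom c]]]]]

4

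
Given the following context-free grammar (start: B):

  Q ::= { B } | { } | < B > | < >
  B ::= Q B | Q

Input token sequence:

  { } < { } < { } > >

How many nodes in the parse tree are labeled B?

[B [Q { }] [B [Q < [B [Q { }] [B [Q < [B [Q { }]] >]]] >]]]

5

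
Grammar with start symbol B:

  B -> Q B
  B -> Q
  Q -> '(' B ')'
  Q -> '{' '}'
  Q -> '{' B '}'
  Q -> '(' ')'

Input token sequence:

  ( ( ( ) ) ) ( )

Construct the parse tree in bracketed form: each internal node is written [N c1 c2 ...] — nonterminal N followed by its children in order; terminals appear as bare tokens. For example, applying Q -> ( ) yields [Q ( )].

[B [Q ( [B [Q ( [B [Q ( )]] )]] )] [B [Q ( )]]]

B
Q B
( B ) B
( Q ) B
( ( B ) ) B
( ( Q ) ) B
( ( ( ) ) ) B
( ( ( ) ) ) Q
( ( ( ) ) ) ( )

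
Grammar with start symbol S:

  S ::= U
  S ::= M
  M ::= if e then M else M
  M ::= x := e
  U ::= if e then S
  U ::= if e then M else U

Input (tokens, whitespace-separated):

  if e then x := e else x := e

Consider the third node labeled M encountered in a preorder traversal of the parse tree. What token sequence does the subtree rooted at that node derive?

[S [M if e then [M x := e] else [M x := e]]]

x := e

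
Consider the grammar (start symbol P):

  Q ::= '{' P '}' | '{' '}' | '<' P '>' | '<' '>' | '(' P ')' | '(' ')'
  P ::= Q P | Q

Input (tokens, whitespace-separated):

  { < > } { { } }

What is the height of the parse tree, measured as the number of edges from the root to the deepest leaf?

5

[P [Q { [P [Q < >]] }] [P [Q { [P [Q { }]] }]]]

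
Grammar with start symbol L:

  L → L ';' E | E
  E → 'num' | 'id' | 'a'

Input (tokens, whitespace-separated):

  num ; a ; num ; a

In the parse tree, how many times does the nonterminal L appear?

[L [L [L [L [E num]] ; [E a]] ; [E num]] ; [E a]]

4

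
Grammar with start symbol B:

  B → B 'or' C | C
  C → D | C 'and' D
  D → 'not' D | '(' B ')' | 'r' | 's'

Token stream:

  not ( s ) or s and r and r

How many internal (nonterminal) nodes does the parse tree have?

[B [B [C [D not [D ( [B [C [D s]]] )]]]] or [C [C [C [D s]] and [D r]] and [D r]]]

14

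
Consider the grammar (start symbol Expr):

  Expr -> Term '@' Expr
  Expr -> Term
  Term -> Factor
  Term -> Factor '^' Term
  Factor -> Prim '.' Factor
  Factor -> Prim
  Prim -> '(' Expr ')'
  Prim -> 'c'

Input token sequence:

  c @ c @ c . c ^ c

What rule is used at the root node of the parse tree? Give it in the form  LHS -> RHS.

[Expr [Term [Factor [Prim c]]] @ [Expr [Term [Factor [Prim c]]] @ [Expr [Term [Factor [Prim c] . [Factor [Prim c]]] ^ [Term [Factor [Prim c]]]]]]]

Expr -> Term '@' Expr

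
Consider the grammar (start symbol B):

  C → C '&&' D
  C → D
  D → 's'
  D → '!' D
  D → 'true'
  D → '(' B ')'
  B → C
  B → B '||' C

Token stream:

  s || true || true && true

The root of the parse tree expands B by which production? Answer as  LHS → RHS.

[B [B [B [C [D s]]] || [C [D true]]] || [C [C [D true]] && [D true]]]

B → B '||' C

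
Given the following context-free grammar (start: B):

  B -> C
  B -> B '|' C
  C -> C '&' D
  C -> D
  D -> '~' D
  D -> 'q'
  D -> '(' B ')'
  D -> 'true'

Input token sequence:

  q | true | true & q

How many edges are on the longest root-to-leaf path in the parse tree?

[B [B [B [C [D q]]] | [C [D true]]] | [C [C [D true]] & [D q]]]

5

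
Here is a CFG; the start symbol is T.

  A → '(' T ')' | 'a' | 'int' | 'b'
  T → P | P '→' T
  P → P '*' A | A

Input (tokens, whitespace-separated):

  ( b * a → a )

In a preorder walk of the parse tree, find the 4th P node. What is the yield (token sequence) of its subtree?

[T [P [A ( [T [P [P [A b]] * [A a]] → [T [P [A a]]]] )]]]

a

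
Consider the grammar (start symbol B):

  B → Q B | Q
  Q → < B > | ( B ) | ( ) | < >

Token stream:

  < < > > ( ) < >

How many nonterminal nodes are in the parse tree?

[B [Q < [B [Q < >]] >] [B [Q ( )] [B [Q < >]]]]

8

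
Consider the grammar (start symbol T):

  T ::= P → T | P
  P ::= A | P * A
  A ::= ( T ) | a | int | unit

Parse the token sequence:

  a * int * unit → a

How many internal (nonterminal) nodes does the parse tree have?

10

[T [P [P [P [A a]] * [A int]] * [A unit]] → [T [P [A a]]]]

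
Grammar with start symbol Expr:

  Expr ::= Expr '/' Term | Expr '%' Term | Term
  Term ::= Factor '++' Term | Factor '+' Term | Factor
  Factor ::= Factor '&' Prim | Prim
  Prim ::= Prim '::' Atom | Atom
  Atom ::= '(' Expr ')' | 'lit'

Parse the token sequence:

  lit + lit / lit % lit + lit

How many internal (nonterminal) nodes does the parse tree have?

23

[Expr [Expr [Expr [Term [Factor [Prim [Atom lit]]] + [Term [Factor [Prim [Atom lit]]]]]] / [Term [Factor [Prim [Atom lit]]]]] % [Term [Factor [Prim [Atom lit]]] + [Term [Factor [Prim [Atom lit]]]]]]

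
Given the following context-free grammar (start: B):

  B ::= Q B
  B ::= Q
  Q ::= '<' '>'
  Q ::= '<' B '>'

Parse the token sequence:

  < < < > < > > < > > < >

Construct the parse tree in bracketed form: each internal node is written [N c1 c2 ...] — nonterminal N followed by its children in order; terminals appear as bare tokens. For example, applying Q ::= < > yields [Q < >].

[B [Q < [B [Q < [B [Q < >] [B [Q < >]]] >] [B [Q < >]]] >] [B [Q < >]]]

B
Q B
< B > B
< Q B > B
< < B > B > B
< < Q B > B > B
< < < > B > B > B
< < < > Q > B > B
< < < > < > > B > B
< < < > < > > Q > B
< < < > < > > < > > B
< < < > < > > < > > Q
< < < > < > > < > > < >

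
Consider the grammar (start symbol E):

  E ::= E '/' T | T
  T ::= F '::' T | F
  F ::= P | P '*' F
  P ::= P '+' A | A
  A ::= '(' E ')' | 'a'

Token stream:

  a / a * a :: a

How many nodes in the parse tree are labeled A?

4

[E [E [T [F [P [A a]]]]] / [T [F [P [A a]] * [F [P [A a]]]] :: [T [F [P [A a]]]]]]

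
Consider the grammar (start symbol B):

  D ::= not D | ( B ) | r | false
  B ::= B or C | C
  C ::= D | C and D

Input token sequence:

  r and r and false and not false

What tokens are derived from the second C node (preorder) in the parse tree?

r and r and false

[B [C [C [C [C [D r]] and [D r]] and [D false]] and [D not [D false]]]]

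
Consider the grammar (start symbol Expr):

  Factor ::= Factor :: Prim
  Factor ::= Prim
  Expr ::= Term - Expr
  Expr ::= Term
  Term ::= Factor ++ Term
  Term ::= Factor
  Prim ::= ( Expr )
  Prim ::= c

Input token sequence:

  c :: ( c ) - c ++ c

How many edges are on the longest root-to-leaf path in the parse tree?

8

[Expr [Term [Factor [Factor [Prim c]] :: [Prim ( [Expr [Term [Factor [Prim c]]]] )]]] - [Expr [Term [Factor [Prim c]] ++ [Term [Factor [Prim c]]]]]]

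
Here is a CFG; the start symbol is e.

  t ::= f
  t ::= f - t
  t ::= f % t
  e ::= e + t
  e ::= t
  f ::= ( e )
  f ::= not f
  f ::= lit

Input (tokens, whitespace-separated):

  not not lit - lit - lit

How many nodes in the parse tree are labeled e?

1

[e [t [f not [f not [f lit]]] - [t [f lit] - [t [f lit]]]]]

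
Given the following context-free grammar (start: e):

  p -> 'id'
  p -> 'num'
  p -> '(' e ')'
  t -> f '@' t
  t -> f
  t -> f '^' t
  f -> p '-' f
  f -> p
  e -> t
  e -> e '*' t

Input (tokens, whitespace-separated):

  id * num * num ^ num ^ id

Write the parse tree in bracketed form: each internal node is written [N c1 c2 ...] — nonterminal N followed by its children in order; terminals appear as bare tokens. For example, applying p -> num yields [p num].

[e [e [e [t [f [p id]]]] * [t [f [p num]]]] * [t [f [p num]] ^ [t [f [p num]] ^ [t [f [p id]]]]]]

e
e * t
e * t * t
t * t * t
f * t * t
p * t * t
id * t * t
id * f * t
id * p * t
id * num * t
id * num * f ^ t
id * num * p ^ t
id * num * num ^ t
id * num * num ^ f ^ t
id * num * num ^ p ^ t
id * num * num ^ num ^ t
id * num * num ^ num ^ f
id * num * num ^ num ^ p
id * num * num ^ num ^ id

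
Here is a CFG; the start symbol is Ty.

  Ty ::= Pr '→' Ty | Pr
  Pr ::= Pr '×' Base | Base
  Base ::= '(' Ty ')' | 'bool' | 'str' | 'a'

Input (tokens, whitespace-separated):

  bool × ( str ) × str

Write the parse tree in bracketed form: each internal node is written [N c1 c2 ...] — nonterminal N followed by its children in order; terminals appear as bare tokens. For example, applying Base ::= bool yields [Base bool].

Ty
Pr
Pr × Base
Pr × Base × Base
Base × Base × Base
bool × Base × Base
bool × ( Ty ) × Base
bool × ( Pr ) × Base
bool × ( Base ) × Base
bool × ( str ) × Base
bool × ( str ) × str

[Ty [Pr [Pr [Pr [Base bool]] × [Base ( [Ty [Pr [Base str]]] )]] × [Base str]]]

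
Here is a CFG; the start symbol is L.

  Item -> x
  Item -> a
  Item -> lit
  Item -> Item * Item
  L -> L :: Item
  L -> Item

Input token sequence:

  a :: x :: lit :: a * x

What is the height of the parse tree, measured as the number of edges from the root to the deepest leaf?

[L [L [L [L [Item a]] :: [Item x]] :: [Item lit]] :: [Item [Item a] * [Item x]]]

5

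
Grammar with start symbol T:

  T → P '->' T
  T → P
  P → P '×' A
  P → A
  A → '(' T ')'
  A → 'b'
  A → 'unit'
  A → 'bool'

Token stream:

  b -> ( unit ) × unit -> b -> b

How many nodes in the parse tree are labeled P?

[T [P [A b]] -> [T [P [P [A ( [T [P [A unit]]] )]] × [A unit]] -> [T [P [A b]] -> [T [P [A b]]]]]]

6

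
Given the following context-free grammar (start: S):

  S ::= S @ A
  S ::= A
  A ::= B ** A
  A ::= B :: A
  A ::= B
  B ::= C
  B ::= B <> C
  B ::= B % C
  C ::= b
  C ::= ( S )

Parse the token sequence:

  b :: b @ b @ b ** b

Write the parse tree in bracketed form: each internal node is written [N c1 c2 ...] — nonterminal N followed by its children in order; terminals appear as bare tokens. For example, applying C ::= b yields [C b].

[S [S [S [A [B [C b]] :: [A [B [C b]]]]] @ [A [B [C b]]]] @ [A [B [C b]] ** [A [B [C b]]]]]

S
S @ A
S @ A @ A
A @ A @ A
B :: A @ A @ A
C :: A @ A @ A
b :: A @ A @ A
b :: B @ A @ A
b :: C @ A @ A
b :: b @ A @ A
b :: b @ B @ A
b :: b @ C @ A
b :: b @ b @ A
b :: b @ b @ B ** A
b :: b @ b @ C ** A
b :: b @ b @ b ** A
b :: b @ b @ b ** B
b :: b @ b @ b ** C
b :: b @ b @ b ** b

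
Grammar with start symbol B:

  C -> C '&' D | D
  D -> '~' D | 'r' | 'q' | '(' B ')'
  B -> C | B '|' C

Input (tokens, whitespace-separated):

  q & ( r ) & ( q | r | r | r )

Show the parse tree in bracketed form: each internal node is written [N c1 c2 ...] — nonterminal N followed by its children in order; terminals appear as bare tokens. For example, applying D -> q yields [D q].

B
C
C & D
C & D & D
D & D & D
q & D & D
q & ( B ) & D
q & ( C ) & D
q & ( D ) & D
q & ( r ) & D
q & ( r ) & ( B )
q & ( r ) & ( B | C )
q & ( r ) & ( B | C | C )
q & ( r ) & ( B | C | C | C )
q & ( r ) & ( C | C | C | C )
q & ( r ) & ( D | C | C | C )
q & ( r ) & ( q | C | C | C )
q & ( r ) & ( q | D | C | C )
q & ( r ) & ( q | r | C | C )
q & ( r ) & ( q | r | D | C )
q & ( r ) & ( q | r | r | C )
q & ( r ) & ( q | r | r | D )
q & ( r ) & ( q | r | r | r )

[B [C [C [C [D q]] & [D ( [B [C [D r]]] )]] & [D ( [B [B [B [B [C [D q]]] | [C [D r]]] | [C [D r]]] | [C [D r]]] )]]]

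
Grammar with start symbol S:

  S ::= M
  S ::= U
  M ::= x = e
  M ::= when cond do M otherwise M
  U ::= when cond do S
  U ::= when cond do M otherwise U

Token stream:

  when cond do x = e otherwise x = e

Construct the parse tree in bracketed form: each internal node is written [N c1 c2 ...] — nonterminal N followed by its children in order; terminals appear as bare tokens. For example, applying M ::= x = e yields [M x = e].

[S [M when cond do [M x = e] otherwise [M x = e]]]

S
M
when cond do M otherwise M
when cond do x = e otherwise M
when cond do x = e otherwise x = e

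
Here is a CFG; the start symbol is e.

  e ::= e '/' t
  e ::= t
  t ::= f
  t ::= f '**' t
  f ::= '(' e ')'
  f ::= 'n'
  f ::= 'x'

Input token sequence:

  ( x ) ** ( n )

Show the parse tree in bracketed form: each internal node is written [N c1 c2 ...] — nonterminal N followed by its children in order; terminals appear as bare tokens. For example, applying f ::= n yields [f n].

[e [t [f ( [e [t [f x]]] )] ** [t [f ( [e [t [f n]]] )]]]]

e
t
f ** t
( e ) ** t
( t ) ** t
( f ) ** t
( x ) ** t
( x ) ** f
( x ) ** ( e )
( x ) ** ( t )
( x ) ** ( f )
( x ) ** ( n )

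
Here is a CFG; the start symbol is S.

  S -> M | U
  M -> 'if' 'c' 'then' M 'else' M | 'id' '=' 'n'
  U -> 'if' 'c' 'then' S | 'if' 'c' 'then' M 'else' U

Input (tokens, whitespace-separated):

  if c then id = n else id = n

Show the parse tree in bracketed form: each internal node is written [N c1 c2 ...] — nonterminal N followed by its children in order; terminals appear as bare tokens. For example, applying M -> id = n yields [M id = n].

S
M
if c then M else M
if c then id = n else M
if c then id = n else id = n

[S [M if c then [M id = n] else [M id = n]]]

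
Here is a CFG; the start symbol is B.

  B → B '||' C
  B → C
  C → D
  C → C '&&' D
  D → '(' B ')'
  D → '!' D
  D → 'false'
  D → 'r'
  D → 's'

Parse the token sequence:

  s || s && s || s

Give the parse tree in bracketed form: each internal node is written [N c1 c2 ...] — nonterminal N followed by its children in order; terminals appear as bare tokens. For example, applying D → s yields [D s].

B
B || C
B || C || C
C || C || C
D || C || C
s || C || C
s || C && D || C
s || D && D || C
s || s && D || C
s || s && s || C
s || s && s || D
s || s && s || s

[B [B [B [C [D s]]] || [C [C [D s]] && [D s]]] || [C [D s]]]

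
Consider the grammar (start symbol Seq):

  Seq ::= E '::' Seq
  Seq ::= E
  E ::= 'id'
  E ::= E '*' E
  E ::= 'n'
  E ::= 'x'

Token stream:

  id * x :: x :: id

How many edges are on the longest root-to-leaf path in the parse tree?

[Seq [E [E id] * [E x]] :: [Seq [E x] :: [Seq [E id]]]]

4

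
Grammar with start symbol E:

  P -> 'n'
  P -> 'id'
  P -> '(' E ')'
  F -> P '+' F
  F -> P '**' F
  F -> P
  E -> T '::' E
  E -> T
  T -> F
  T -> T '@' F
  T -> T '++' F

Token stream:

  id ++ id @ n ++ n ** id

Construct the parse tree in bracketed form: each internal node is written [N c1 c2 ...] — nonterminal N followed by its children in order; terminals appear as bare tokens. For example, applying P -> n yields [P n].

E
T
T ++ F
T @ F ++ F
T ++ F @ F ++ F
F ++ F @ F ++ F
P ++ F @ F ++ F
id ++ F @ F ++ F
id ++ P @ F ++ F
id ++ id @ F ++ F
id ++ id @ P ++ F
id ++ id @ n ++ F
id ++ id @ n ++ P ** F
id ++ id @ n ++ n ** F
id ++ id @ n ++ n ** P
id ++ id @ n ++ n ** id

[E [T [T [T [T [F [P id]]] ++ [F [P id]]] @ [F [P n]]] ++ [F [P n] ** [F [P id]]]]]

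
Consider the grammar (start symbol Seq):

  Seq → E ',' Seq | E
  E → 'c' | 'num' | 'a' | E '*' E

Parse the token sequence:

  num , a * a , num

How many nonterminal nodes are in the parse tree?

[Seq [E num] , [Seq [E [E a] * [E a]] , [Seq [E num]]]]

8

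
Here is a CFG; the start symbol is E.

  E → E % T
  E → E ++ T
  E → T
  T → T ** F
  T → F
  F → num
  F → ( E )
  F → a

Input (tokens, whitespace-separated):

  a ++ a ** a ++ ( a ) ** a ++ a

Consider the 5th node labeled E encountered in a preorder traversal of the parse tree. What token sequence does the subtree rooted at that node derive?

a

[E [E [E [E [T [F a]]] ++ [T [T [F a]] ** [F a]]] ++ [T [T [F ( [E [T [F a]]] )]] ** [F a]]] ++ [T [F a]]]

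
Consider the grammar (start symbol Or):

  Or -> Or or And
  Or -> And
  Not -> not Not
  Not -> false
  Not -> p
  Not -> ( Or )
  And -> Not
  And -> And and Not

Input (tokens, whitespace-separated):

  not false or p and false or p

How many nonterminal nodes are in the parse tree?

12

[Or [Or [Or [And [Not not [Not false]]]] or [And [And [Not p]] and [Not false]]] or [And [Not p]]]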